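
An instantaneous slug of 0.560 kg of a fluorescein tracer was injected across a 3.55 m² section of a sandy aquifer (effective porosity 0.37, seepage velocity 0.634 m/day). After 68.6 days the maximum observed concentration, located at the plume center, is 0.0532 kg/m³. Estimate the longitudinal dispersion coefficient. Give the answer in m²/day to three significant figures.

At the plume center C_max = M/(n_e·A·√(4πDt)), so D = M²/(4πt·(n_e·A·C_max)²).
n_e·A·C_max = 0.37 × 3.55 × 0.0532 = 0.06988 kg/m.
D = 0.560²/(4π × 68.6 × 0.06988²) = 0.0745 m²/day.

0.0745 m²/day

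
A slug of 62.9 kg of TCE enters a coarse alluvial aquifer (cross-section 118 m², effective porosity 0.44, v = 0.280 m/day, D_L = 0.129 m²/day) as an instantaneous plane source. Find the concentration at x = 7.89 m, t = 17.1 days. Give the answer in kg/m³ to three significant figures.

0.0773 kg/m³

For an instantaneous plane source, C(x,t) = M/(n_e·A·√(4πDt)) · exp(−(x−vt)²/(4Dt)), with n_e·A the pore (flow) area.
Plume center vt = 0.280 × 17.1 = 4.788 m, so the well at 7.89 m is 3.102 m downgradient of the peak.
√(4πDt) = 5.265 m, giving peak height M/(n_e·A·√(4πDt)) = 62.9/(0.44 × 118 × 5.265) = 0.2301 kg/m³.
(x−vt)²/(4Dt) = (3.102)²/(4 × 0.129 × 17.1) = 1.091; exp(−1.091) = 0.3359.
C = 0.2301 × 0.3359 = 0.0773 kg/m³.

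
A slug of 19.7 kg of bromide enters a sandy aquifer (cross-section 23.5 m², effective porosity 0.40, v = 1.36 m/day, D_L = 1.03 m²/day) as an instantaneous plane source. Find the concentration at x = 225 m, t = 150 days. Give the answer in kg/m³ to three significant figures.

For an instantaneous plane source, C(x,t) = M/(n_e·A·√(4πDt)) · exp(−(x−vt)²/(4Dt)), with n_e·A the pore (flow) area.
Plume center vt = 1.36 × 150 = 204 m, so the well at 225 m is 21 m downgradient of the peak.
√(4πDt) = 44.06 m, giving peak height M/(n_e·A·√(4πDt)) = 19.7/(0.40 × 23.5 × 44.06) = 0.04757 kg/m³.
(x−vt)²/(4Dt) = (21)²/(4 × 1.03 × 150) = 0.7136; exp(−0.7136) = 0.4899.
C = 0.04757 × 0.4899 = 0.0233 kg/m³.

0.0233 kg/m³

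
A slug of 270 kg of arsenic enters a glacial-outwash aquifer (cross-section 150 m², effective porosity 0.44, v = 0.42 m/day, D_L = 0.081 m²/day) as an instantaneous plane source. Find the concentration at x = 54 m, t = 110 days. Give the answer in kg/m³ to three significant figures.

0.0701 kg/m³

For an instantaneous plane source, C(x,t) = M/(n_e·A·√(4πDt)) · exp(−(x−vt)²/(4Dt)), with n_e·A the pore (flow) area.
Plume center vt = 0.42 × 110 = 46.2 m, so the well at 54 m is 7.8 m downgradient of the peak.
√(4πDt) = 10.58 m, giving peak height M/(n_e·A·√(4πDt)) = 270/(0.44 × 150 × 10.58) = 0.3867 kg/m³.
(x−vt)²/(4Dt) = (7.8)²/(4 × 0.081 × 110) = 1.707; exp(−1.707) = 0.1814.
C = 0.3867 × 0.1814 = 0.0701 kg/m³.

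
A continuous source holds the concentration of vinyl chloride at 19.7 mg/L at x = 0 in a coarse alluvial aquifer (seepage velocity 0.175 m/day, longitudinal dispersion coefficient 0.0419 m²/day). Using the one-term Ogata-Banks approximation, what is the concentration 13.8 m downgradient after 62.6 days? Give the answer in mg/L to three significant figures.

For a continuous step input, C/C₀ ≈ ½·erfc((x−vt)/(2√(Dt))).
vt = 0.175 × 62.6 = 10.955 m and 2√(Dt) = 2√(0.0419 × 62.6) = 3.239 m.
Argument (x−vt)/(2√(Dt)) = (13.8 − 10.955)/3.239 = 0.8784; ½·erfc(0.8784) = 0.1071.
C = 19.7 × 0.1071 = 2.11 mg/L.

2.11 mg/L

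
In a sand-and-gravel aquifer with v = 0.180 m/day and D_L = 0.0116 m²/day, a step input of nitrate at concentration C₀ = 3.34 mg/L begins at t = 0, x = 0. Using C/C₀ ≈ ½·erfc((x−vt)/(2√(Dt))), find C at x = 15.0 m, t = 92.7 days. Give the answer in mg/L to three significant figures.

For a continuous step input, C/C₀ ≈ ½·erfc((x−vt)/(2√(Dt))).
vt = 0.180 × 92.7 = 16.686 m and 2√(Dt) = 2√(0.0116 × 92.7) = 2.074 m.
Argument (x−vt)/(2√(Dt)) = (15.0 − 16.686)/2.074 = -0.8129; ½·erfc(-0.8129) = 0.8748.
C = 3.34 × 0.8748 = 2.92 mg/L.

2.92 mg/L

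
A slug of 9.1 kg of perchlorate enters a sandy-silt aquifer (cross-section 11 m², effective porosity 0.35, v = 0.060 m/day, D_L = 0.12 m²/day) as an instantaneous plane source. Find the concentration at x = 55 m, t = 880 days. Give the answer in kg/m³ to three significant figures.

For an instantaneous plane source, C(x,t) = M/(n_e·A·√(4πDt)) · exp(−(x−vt)²/(4Dt)), with n_e·A the pore (flow) area.
Plume center vt = 0.060 × 880 = 52.8 m, so the well at 55 m is 2.2 m downgradient of the peak.
√(4πDt) = 36.43 m, giving peak height M/(n_e·A·√(4πDt)) = 9.1/(0.35 × 11 × 36.43) = 0.06488 kg/m³.
(x−vt)²/(4Dt) = (2.2)²/(4 × 0.12 × 880) = 0.01146; exp(−0.01146) = 0.9886.
C = 0.06488 × 0.9886 = 0.0641 kg/m³.

0.0641 kg/m³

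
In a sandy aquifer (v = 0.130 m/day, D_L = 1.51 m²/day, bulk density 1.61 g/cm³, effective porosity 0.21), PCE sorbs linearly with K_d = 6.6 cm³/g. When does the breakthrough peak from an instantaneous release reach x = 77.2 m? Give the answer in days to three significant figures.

Retardation factor R = 1 + ρ_b·K_d/n = 1 + 1.61 × 6.6/0.21 = 51.60.
Sorption retards both mechanisms: v_R = v/R = 0.002519 m/day, D_R = D/R = 0.02926 m²/day.
Peak time from v_R²t² + 2D_R t − x² = 0: t = (√(D_R² + v_R²x²) − D_R)/v_R².
√(D_R² + v_R²x²) = √(0.02926² + 0.002519² × 77.2²) = 0.1967; v_R² = 6.345e-06.
t = (0.1967 − 0.02926)/6.345e-06 = 26400 days.

26400 days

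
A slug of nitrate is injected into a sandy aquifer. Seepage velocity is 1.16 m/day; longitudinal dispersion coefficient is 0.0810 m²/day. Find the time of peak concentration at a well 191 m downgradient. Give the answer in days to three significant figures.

165 days

For the 1D instantaneous-source solution, setting ∂C/∂t = 0 at fixed x gives v²t² + 2Dt − x² = 0, so t = (√(D² + v²x²) − D)/v².
√(D² + v²x²) = √(0.0810² + 1.16² × 191²) = 221.6; v² = 1.3456.
t = (221.6 − 0.0810)/1.3456 = 165 days (vs. the pure-advection estimate x/v = 165 d).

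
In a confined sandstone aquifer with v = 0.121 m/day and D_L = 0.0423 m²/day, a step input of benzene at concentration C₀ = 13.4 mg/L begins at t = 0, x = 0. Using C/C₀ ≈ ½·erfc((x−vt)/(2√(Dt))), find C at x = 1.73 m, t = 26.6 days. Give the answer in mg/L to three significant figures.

For a continuous step input, C/C₀ ≈ ½·erfc((x−vt)/(2√(Dt))).
vt = 0.121 × 26.6 = 3.2186 m and 2√(Dt) = 2√(0.0423 × 26.6) = 2.121 m.
Argument (x−vt)/(2√(Dt)) = (1.73 − 3.2186)/2.121 = -0.7018; ½·erfc(-0.7018) = 0.8395.
C = 13.4 × 0.8395 = 11.2 mg/L.

11.2 mg/L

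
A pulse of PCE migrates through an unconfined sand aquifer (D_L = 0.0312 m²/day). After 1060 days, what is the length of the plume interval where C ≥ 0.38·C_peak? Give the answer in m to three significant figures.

22.6 m

The plume is Gaussian with σ = √(2Dt) = √(2 × 0.0312 × 1060) = 8.133 m.
C/C_peak = exp(−Δx²/(2σ²)) = 0.38 ⇒ Δx = σ·√(−2 ln 0.38) = 8.133 × 1.391 = 11.31 m.
Width = 2Δx = 22.6 m.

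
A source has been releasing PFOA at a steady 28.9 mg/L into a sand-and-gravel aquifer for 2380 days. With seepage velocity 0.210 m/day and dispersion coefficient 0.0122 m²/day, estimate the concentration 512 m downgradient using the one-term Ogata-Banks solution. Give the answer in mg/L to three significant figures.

For a continuous step input, C/C₀ ≈ ½·erfc((x−vt)/(2√(Dt))).
vt = 0.210 × 2380 = 499.8 m and 2√(Dt) = 2√(0.0122 × 2380) = 10.78 m.
Argument (x−vt)/(2√(Dt)) = (512 − 499.8)/10.78 = 1.132; ½·erfc(1.132) = 0.05470.
C = 28.9 × 0.05470 = 1.58 mg/L.

1.58 mg/L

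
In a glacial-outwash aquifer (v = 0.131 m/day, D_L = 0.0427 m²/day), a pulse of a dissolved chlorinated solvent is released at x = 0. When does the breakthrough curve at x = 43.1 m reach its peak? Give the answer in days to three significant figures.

327 days

For the 1D instantaneous-source solution, setting ∂C/∂t = 0 at fixed x gives v²t² + 2Dt − x² = 0, so t = (√(D² + v²x²) − D)/v².
√(D² + v²x²) = √(0.0427² + 0.131² × 43.1²) = 5.646; v² = 0.017161.
t = (5.646 − 0.0427)/0.017161 = 327 days (vs. the pure-advection estimate x/v = 329 d).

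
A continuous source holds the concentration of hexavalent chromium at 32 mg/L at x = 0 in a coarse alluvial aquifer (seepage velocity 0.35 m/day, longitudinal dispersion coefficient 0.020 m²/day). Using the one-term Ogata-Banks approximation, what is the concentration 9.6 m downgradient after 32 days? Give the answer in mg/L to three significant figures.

For a continuous step input, C/C₀ ≈ ½·erfc((x−vt)/(2√(Dt))).
vt = 0.35 × 32 = 11.2 m and 2√(Dt) = 2√(0.020 × 32) = 1.600 m.
Argument (x−vt)/(2√(Dt)) = (9.6 − 11.2)/1.600 = -1.000; ½·erfc(-1.000) = 0.9214.
C = 32 × 0.9214 = 29.5 mg/L.

29.5 mg/L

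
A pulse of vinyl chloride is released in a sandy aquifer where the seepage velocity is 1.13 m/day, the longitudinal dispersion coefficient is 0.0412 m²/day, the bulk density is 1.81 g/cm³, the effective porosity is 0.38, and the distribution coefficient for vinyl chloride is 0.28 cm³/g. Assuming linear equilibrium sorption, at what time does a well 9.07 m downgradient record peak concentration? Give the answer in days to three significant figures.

18.7 days

Retardation factor R = 1 + ρ_b·K_d/n = 1 + 1.81 × 0.28/0.38 = 2.334.
Sorption retards both mechanisms: v_R = v/R = 0.4841 m/day, D_R = D/R = 0.01765 m²/day.
Peak time from v_R²t² + 2D_R t − x² = 0: t = (√(D_R² + v_R²x²) − D_R)/v_R².
√(D_R² + v_R²x²) = √(0.01765² + 0.4841² × 9.07²) = 4.391; v_R² = 0.2344.
t = (4.391 − 0.01765)/0.2344 = 18.7 days.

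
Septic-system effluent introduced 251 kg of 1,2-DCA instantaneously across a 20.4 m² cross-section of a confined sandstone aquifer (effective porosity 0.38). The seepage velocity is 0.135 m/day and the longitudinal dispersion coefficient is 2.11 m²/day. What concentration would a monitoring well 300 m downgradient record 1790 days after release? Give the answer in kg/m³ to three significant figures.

For an instantaneous plane source, C(x,t) = M/(n_e·A·√(4πDt)) · exp(−(x−vt)²/(4Dt)), with n_e·A the pore (flow) area.
Plume center vt = 0.135 × 1790 = 241.65 m, so the well at 300 m is 58.35 m downgradient of the peak.
√(4πDt) = 217.9 m, giving peak height M/(n_e·A·√(4πDt)) = 251/(0.38 × 20.4 × 217.9) = 0.1486 kg/m³.
(x−vt)²/(4Dt) = (58.35)²/(4 × 2.11 × 1790) = 0.2254; exp(−0.2254) = 0.7982.
C = 0.1486 × 0.7982 = 0.119 kg/m³.

0.119 kg/m³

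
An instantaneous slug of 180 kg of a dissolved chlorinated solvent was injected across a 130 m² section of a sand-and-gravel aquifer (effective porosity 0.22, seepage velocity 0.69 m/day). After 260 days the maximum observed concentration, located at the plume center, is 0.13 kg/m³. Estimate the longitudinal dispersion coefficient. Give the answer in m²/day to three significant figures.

At the plume center C_max = M/(n_e·A·√(4πDt)), so D = M²/(4πt·(n_e·A·C_max)²).
n_e·A·C_max = 0.22 × 130 × 0.13 = 3.718 kg/m.
D = 180²/(4π × 260 × 3.718²) = 0.717 m²/day.

0.717 m²/day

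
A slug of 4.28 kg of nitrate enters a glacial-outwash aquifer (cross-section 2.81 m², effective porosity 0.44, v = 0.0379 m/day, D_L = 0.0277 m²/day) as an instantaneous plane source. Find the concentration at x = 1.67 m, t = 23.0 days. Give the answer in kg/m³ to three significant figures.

For an instantaneous plane source, C(x,t) = M/(n_e·A·√(4πDt)) · exp(−(x−vt)²/(4Dt)), with n_e·A the pore (flow) area.
Plume center vt = 0.0379 × 23.0 = 0.8717 m, so the well at 1.67 m is 0.7983 m downgradient of the peak.
√(4πDt) = 2.829 m, giving peak height M/(n_e·A·√(4πDt)) = 4.28/(0.44 × 2.81 × 2.829) = 1.224 kg/m³.
(x−vt)²/(4Dt) = (0.7983)²/(4 × 0.0277 × 23.0) = 0.2501; exp(−0.2501) = 0.7787.
C = 1.224 × 0.7787 = 0.953 kg/m³.

0.953 kg/m³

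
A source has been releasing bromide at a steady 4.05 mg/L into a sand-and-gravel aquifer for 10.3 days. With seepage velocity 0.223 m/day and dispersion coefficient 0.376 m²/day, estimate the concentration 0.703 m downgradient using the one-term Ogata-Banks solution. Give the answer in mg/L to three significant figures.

2.90 mg/L

For a continuous step input, C/C₀ ≈ ½·erfc((x−vt)/(2√(Dt))).
vt = 0.223 × 10.3 = 2.2969 m and 2√(Dt) = 2√(0.376 × 10.3) = 3.936 m.
Argument (x−vt)/(2√(Dt)) = (0.703 − 2.2969)/3.936 = -0.4050; ½·erfc(-0.4050) = 0.7166.
C = 4.05 × 0.7166 = 2.90 mg/L.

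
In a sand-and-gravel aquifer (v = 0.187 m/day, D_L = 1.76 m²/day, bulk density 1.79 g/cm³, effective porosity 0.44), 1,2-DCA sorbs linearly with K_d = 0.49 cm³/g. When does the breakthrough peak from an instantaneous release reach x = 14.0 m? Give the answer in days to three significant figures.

Retardation factor R = 1 + ρ_b·K_d/n = 1 + 1.79 × 0.49/0.44 = 2.993.
Sorption retards both mechanisms: v_R = v/R = 0.06248 m/day, D_R = D/R = 0.5880 m²/day.
Peak time from v_R²t² + 2D_R t − x² = 0: t = (√(D_R² + v_R²x²) − D_R)/v_R².
√(D_R² + v_R²x²) = √(0.5880² + 0.06248² × 14.0²) = 1.054; v_R² = 0.003904.
t = (1.054 − 0.5880)/0.003904 = 119 days.

119 days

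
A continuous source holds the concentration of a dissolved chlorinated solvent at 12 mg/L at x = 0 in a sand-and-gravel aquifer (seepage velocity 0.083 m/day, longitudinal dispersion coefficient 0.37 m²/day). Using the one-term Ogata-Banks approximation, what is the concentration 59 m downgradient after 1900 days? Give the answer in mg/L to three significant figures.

For a continuous step input, C/C₀ ≈ ½·erfc((x−vt)/(2√(Dt))).
vt = 0.083 × 1900 = 157.7 m and 2√(Dt) = 2√(0.37 × 1900) = 53.03 m.
Argument (x−vt)/(2√(Dt)) = (59 − 157.7)/53.03 = -1.861; ½·erfc(-1.861) = 0.9958.
C = 12 × 0.9958 = 11.9 mg/L.

11.9 mg/L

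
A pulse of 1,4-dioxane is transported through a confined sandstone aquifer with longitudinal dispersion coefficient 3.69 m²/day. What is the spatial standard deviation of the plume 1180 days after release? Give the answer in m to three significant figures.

93.3 m

Dispersive spreading gives a Gaussian with σ² = 2Dt; advection only shifts the center.
σ = √(2 × 3.69 × 1180) = 93.3 m.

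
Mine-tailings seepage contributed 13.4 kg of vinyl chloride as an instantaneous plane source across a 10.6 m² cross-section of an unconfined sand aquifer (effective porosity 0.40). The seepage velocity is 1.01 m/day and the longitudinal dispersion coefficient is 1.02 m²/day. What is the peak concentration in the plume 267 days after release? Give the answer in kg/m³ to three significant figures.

The peak of an instantaneous 1D plume sits at x = vt; there the Gaussian factor is 1 and C_max = M/(n_e·A·√(4πDt)), where n_e·A is the pore area the mass is dissolved in.
√(4πDt) = √(4π × 1.02 × 267) = 58.50 m, so C_max = 13.4/(0.40 × 10.6 × 58.50) = 0.0540 kg/m³.

0.0540 kg/m³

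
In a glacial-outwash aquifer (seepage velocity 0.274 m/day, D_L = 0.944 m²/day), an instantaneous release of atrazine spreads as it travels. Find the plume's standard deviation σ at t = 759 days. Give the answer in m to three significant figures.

37.9 m

Dispersive spreading gives a Gaussian with σ² = 2Dt; advection only shifts the center.
σ = √(2 × 0.944 × 759) = 37.9 m.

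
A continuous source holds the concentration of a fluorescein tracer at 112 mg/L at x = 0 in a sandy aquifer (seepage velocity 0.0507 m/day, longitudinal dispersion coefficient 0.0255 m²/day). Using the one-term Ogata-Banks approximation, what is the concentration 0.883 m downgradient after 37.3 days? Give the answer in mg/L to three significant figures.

For a continuous step input, C/C₀ ≈ ½·erfc((x−vt)/(2√(Dt))).
vt = 0.0507 × 37.3 = 1.89111 m and 2√(Dt) = 2√(0.0255 × 37.3) = 1.951 m.
Argument (x−vt)/(2√(Dt)) = (0.883 − 1.89111)/1.951 = -0.5167; ½·erfc(-0.5167) = 0.7675.
C = 112 × 0.7675 = 86.0 mg/L.

86.0 mg/L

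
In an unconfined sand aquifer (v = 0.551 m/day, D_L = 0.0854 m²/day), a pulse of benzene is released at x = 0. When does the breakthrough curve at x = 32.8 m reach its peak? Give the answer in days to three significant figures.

For the 1D instantaneous-source solution, setting ∂C/∂t = 0 at fixed x gives v²t² + 2Dt − x² = 0, so t = (√(D² + v²x²) − D)/v².
√(D² + v²x²) = √(0.0854² + 0.551² × 32.8²) = 18.07; v² = 0.303601.
t = (18.07 − 0.0854)/0.303601 = 59.2 days (vs. the pure-advection estimate x/v = 59.5 d).

59.2 days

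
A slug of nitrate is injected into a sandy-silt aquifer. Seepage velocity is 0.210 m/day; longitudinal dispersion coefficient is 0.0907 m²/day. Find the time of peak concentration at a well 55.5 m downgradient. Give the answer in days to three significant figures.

262 days

For the 1D instantaneous-source solution, setting ∂C/∂t = 0 at fixed x gives v²t² + 2Dt − x² = 0, so t = (√(D² + v²x²) − D)/v².
√(D² + v²x²) = √(0.0907² + 0.210² × 55.5²) = 11.66; v² = 0.0441.
t = (11.66 − 0.0907)/0.0441 = 262 days (vs. the pure-advection estimate x/v = 264 d).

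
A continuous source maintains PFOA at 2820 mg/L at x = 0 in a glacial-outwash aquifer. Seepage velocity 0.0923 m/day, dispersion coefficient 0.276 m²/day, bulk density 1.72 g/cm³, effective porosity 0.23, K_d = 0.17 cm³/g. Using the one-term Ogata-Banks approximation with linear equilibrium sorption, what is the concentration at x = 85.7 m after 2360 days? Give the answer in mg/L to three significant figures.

1880 mg/L

Retardation factor R = 1 + ρ_b·K_d/n = 1 + 1.72 × 0.17/0.23 = 2.271.
Sorption retards both mechanisms: v_R = v/R = 0.04064 m/day, D_R = D/R = 0.1215 m²/day.
v_R·t = 0.04064 × 2360 = 95.9104 m; 2√(D_R t) = 33.87 m; argument = (85.7 − 95.9104)/33.87 = -0.3015.
C = C₀ × ½·erfc(-0.3015) = 2820 × 0.6651 = 1880 mg/L.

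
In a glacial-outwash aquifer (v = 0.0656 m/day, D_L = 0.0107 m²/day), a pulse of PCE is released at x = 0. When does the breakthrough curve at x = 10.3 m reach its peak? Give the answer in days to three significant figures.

For the 1D instantaneous-source solution, setting ∂C/∂t = 0 at fixed x gives v²t² + 2Dt − x² = 0, so t = (√(D² + v²x²) − D)/v².
√(D² + v²x²) = √(0.0107² + 0.0656² × 10.3²) = 0.6758; v² = 0.00430336.
t = (0.6758 − 0.0107)/0.00430336 = 155 days (vs. the pure-advection estimate x/v = 157 d).

155 days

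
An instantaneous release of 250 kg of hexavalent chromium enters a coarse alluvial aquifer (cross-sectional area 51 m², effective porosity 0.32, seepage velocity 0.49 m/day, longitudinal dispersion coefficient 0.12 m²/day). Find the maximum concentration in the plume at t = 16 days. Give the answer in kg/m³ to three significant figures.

3.12 kg/m³

The peak of an instantaneous 1D plume sits at x = vt; there the Gaussian factor is 1 and C_max = M/(n_e·A·√(4πDt)), where n_e·A is the pore area the mass is dissolved in.
√(4πDt) = √(4π × 0.12 × 16) = 4.912 m, so C_max = 250/(0.32 × 51 × 4.912) = 3.12 kg/m³.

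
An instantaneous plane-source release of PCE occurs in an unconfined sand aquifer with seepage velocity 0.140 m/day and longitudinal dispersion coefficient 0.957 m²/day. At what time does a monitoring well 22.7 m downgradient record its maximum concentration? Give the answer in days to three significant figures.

121 days

For the 1D instantaneous-source solution, setting ∂C/∂t = 0 at fixed x gives v²t² + 2Dt − x² = 0, so t = (√(D² + v²x²) − D)/v².
√(D² + v²x²) = √(0.957² + 0.140² × 22.7²) = 3.319; v² = 0.0196.
t = (3.319 − 0.957)/0.0196 = 121 days (vs. the pure-advection estimate x/v = 162 d).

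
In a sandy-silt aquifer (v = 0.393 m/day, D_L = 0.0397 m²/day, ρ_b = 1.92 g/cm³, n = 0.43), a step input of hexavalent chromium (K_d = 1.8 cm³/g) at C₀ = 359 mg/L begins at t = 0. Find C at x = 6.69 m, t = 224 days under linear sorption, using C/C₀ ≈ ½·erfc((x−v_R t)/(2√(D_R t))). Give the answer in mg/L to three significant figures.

354 mg/L

Retardation factor R = 1 + ρ_b·K_d/n = 1 + 1.92 × 1.8/0.43 = 9.037.
Sorption retards both mechanisms: v_R = v/R = 0.04349 m/day, D_R = D/R = 0.004393 m²/day.
v_R·t = 0.04349 × 224 = 9.74176 m; 2√(D_R t) = 1.984 m; argument = (6.69 − 9.74176)/1.984 = -1.538.
C = C₀ × ½·erfc(-1.538) = 359 × 0.9852 = 354 mg/L.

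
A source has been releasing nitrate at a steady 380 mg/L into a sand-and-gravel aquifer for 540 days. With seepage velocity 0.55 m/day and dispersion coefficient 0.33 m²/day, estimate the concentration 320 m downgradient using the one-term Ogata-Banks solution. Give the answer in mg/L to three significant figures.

42.4 mg/L

For a continuous step input, C/C₀ ≈ ½·erfc((x−vt)/(2√(Dt))).
vt = 0.55 × 540 = 297 m and 2√(Dt) = 2√(0.33 × 540) = 26.70 m.
Argument (x−vt)/(2√(Dt)) = (320 − 297)/26.70 = 0.8614; ½·erfc(0.8614) = 0.1116.
C = 380 × 0.1116 = 42.4 mg/L.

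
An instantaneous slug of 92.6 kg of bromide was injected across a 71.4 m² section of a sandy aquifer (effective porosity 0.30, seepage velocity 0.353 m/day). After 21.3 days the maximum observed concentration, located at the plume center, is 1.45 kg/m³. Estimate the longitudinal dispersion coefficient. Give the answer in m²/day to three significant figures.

At the plume center C_max = M/(n_e·A·√(4πDt)), so D = M²/(4πt·(n_e·A·C_max)²).
n_e·A·C_max = 0.30 × 71.4 × 1.45 = 31.06 kg/m.
D = 92.6²/(4π × 21.3 × 31.06²) = 0.0332 m²/day.

0.0332 m²/day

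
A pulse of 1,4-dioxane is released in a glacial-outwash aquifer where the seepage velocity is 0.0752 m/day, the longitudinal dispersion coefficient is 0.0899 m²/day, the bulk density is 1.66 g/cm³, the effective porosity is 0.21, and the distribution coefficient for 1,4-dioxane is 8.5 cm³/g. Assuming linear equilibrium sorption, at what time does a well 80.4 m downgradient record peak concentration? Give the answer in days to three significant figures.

71800 days

Retardation factor R = 1 + ρ_b·K_d/n = 1 + 1.66 × 8.5/0.21 = 68.19.
Sorption retards both mechanisms: v_R = v/R = 0.001103 m/day, D_R = D/R = 0.001318 m²/day.
Peak time from v_R²t² + 2D_R t − x² = 0: t = (√(D_R² + v_R²x²) − D_R)/v_R².
√(D_R² + v_R²x²) = √(0.001318² + 0.001103² × 80.4²) = 0.08869; v_R² = 1.217e-06.
t = (0.08869 − 0.001318)/1.217e-06 = 71800 days.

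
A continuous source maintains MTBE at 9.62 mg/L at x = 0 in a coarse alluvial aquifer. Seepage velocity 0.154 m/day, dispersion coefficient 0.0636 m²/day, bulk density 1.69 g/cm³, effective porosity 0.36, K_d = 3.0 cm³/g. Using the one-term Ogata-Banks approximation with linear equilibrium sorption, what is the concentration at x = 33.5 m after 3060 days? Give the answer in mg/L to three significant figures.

3.16 mg/L

Retardation factor R = 1 + ρ_b·K_d/n = 1 + 1.69 × 3.0/0.36 = 15.08.
Sorption retards both mechanisms: v_R = v/R = 0.01021 m/day, D_R = D/R = 0.004218 m²/day.
v_R·t = 0.01021 × 3060 = 31.2426 m; 2√(D_R t) = 7.185 m; argument = (33.5 − 31.2426)/7.185 = 0.3142.
C = C₀ × ½·erfc(0.3142) = 9.62 × 0.3284 = 3.16 mg/L.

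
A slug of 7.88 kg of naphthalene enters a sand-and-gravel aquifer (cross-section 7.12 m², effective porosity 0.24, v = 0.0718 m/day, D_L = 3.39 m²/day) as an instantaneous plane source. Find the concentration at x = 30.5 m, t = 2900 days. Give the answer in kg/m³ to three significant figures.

For an instantaneous plane source, C(x,t) = M/(n_e·A·√(4πDt)) · exp(−(x−vt)²/(4Dt)), with n_e·A the pore (flow) area.
Plume center vt = 0.0718 × 2900 = 208.22 m, so the well at 30.5 m is 177.72 m upgradient of the peak.
√(4πDt) = 351.5 m, giving peak height M/(n_e·A·√(4πDt)) = 7.88/(0.24 × 7.12 × 351.5) = 0.01312 kg/m³.
(x−vt)²/(4Dt) = (-177.72)²/(4 × 3.39 × 2900) = 0.8032; exp(−0.8032) = 0.4479.
C = 0.01312 × 0.4479 = 0.00588 kg/m³.

0.00588 kg/m³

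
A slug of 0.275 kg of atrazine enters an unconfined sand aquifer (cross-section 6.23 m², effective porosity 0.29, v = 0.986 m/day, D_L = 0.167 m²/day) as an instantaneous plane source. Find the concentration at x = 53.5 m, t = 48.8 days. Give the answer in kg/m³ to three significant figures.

0.00618 kg/m³

For an instantaneous plane source, C(x,t) = M/(n_e·A·√(4πDt)) · exp(−(x−vt)²/(4Dt)), with n_e·A the pore (flow) area.
Plume center vt = 0.986 × 48.8 = 48.1168 m, so the well at 53.5 m is 5.3832 m downgradient of the peak.
√(4πDt) = 10.12 m, giving peak height M/(n_e·A·√(4πDt)) = 0.275/(0.29 × 6.23 × 10.12) = 0.01504 kg/m³.
(x−vt)²/(4Dt) = (5.3832)²/(4 × 0.167 × 48.8) = 0.8890; exp(−0.8890) = 0.4111.
C = 0.01504 × 0.4111 = 0.00618 kg/m³.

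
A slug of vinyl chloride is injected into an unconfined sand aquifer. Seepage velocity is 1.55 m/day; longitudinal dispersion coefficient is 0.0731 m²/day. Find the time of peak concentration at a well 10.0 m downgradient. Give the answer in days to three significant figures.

6.42 days

For the 1D instantaneous-source solution, setting ∂C/∂t = 0 at fixed x gives v²t² + 2Dt − x² = 0, so t = (√(D² + v²x²) − D)/v².
√(D² + v²x²) = √(0.0731² + 1.55² × 10.0²) = 15.50; v² = 2.4025.
t = (15.50 − 0.0731)/2.4025 = 6.42 days (vs. the pure-advection estimate x/v = 6.45 d).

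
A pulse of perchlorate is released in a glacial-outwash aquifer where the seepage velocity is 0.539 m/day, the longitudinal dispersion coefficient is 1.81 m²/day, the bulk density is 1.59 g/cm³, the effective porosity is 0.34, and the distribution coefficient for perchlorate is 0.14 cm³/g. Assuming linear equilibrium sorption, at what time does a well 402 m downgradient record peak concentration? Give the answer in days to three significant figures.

1220 days

Retardation factor R = 1 + ρ_b·K_d/n = 1 + 1.59 × 0.14/0.34 = 1.655.
Sorption retards both mechanisms: v_R = v/R = 0.3257 m/day, D_R = D/R = 1.094 m²/day.
Peak time from v_R²t² + 2D_R t − x² = 0: t = (√(D_R² + v_R²x²) − D_R)/v_R².
√(D_R² + v_R²x²) = √(1.094² + 0.3257² × 402²) = 130.9; v_R² = 0.1061.
t = (130.9 − 1.094)/0.1061 = 1220 days.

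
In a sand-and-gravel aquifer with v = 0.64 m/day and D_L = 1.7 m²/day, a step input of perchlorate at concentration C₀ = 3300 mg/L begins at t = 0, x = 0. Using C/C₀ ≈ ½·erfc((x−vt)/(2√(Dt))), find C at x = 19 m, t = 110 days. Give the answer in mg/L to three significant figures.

3290 mg/L

For a continuous step input, C/C₀ ≈ ½·erfc((x−vt)/(2√(Dt))).
vt = 0.64 × 110 = 70.4 m and 2√(Dt) = 2√(1.7 × 110) = 27.35 m.
Argument (x−vt)/(2√(Dt)) = (19 − 70.4)/27.35 = -1.879; ½·erfc(-1.879) = 0.9961.
C = 3300 × 0.9961 = 3290 mg/L.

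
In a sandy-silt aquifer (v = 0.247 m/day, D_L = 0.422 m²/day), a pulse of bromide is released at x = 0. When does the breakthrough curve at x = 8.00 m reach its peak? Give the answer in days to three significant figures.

For the 1D instantaneous-source solution, setting ∂C/∂t = 0 at fixed x gives v²t² + 2Dt − x² = 0, so t = (√(D² + v²x²) − D)/v².
√(D² + v²x²) = √(0.422² + 0.247² × 8.00²) = 2.021; v² = 0.061009.
t = (2.021 − 0.422)/0.061009 = 26.2 days (vs. the pure-advection estimate x/v = 32.4 d).

26.2 days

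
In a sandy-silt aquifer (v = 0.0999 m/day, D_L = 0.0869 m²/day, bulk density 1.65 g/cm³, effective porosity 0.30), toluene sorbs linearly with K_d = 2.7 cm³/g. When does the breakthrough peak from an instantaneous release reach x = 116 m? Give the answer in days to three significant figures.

18300 days

Retardation factor R = 1 + ρ_b·K_d/n = 1 + 1.65 × 2.7/0.30 = 15.85.
Sorption retards both mechanisms: v_R = v/R = 0.006303 m/day, D_R = D/R = 0.005483 m²/day.
Peak time from v_R²t² + 2D_R t − x² = 0: t = (√(D_R² + v_R²x²) − D_R)/v_R².
√(D_R² + v_R²x²) = √(0.005483² + 0.006303² × 116²) = 0.7312; v_R² = 3.973e-05.
t = (0.7312 − 0.005483)/3.973e-05 = 18300 days.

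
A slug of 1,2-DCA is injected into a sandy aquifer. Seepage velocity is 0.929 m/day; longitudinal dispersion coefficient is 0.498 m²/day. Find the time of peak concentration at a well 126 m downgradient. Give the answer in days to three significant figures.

For the 1D instantaneous-source solution, setting ∂C/∂t = 0 at fixed x gives v²t² + 2Dt − x² = 0, so t = (√(D² + v²x²) − D)/v².
√(D² + v²x²) = √(0.498² + 0.929² × 126²) = 117.1; v² = 0.863041.
t = (117.1 − 0.498)/0.863041 = 135 days (vs. the pure-advection estimate x/v = 136 d).

135 days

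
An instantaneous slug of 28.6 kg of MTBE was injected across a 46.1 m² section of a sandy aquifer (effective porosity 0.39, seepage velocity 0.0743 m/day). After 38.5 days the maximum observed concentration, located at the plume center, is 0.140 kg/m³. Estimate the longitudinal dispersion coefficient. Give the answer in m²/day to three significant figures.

At the plume center C_max = M/(n_e·A·√(4πDt)), so D = M²/(4πt·(n_e·A·C_max)²).
n_e·A·C_max = 0.39 × 46.1 × 0.140 = 2.517 kg/m.
D = 28.6²/(4π × 38.5 × 2.517²) = 0.267 m²/day.

0.267 m²/day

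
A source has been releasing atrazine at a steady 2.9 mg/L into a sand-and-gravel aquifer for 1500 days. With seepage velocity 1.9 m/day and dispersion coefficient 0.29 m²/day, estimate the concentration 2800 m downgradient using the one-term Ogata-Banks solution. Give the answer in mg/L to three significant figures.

For a continuous step input, C/C₀ ≈ ½·erfc((x−vt)/(2√(Dt))).
vt = 1.9 × 1500 = 2850 m and 2√(Dt) = 2√(0.29 × 1500) = 41.71 m.
Argument (x−vt)/(2√(Dt)) = (2800 − 2850)/41.71 = -1.199; ½·erfc(-1.199) = 0.9550.
C = 2.9 × 0.9550 = 2.77 mg/L.

2.77 mg/L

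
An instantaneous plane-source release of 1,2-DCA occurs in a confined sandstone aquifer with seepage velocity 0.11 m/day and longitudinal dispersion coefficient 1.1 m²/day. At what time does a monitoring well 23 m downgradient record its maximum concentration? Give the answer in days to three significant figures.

137 days

For the 1D instantaneous-source solution, setting ∂C/∂t = 0 at fixed x gives v²t² + 2Dt − x² = 0, so t = (√(D² + v²x²) − D)/v².
√(D² + v²x²) = √(1.1² + 0.11² × 23²) = 2.759; v² = 0.0121.
t = (2.759 − 1.1)/0.0121 = 137 days (vs. the pure-advection estimate x/v = 209 d).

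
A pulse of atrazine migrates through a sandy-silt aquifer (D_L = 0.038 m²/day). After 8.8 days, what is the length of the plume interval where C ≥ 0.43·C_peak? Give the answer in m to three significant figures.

The plume is Gaussian with σ = √(2Dt) = √(2 × 0.038 × 8.8) = 0.8178 m.
C/C_peak = exp(−Δx²/(2σ²)) = 0.43 ⇒ Δx = σ·√(−2 ln 0.43) = 0.8178 × 1.299 = 1.062 m.
Width = 2Δx = 2.12 m.

2.12 m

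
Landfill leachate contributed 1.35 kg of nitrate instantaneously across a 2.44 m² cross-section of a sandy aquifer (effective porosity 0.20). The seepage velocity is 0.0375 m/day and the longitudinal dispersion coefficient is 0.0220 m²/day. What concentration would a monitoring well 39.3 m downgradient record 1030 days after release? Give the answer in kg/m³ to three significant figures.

0.163 kg/m³

For an instantaneous plane source, C(x,t) = M/(n_e·A·√(4πDt)) · exp(−(x−vt)²/(4Dt)), with n_e·A the pore (flow) area.
Plume center vt = 0.0375 × 1030 = 38.625 m, so the well at 39.3 m is 0.675 m downgradient of the peak.
√(4πDt) = 16.87 m, giving peak height M/(n_e·A·√(4πDt)) = 1.35/(0.20 × 2.44 × 16.87) = 0.1640 kg/m³.
(x−vt)²/(4Dt) = (0.675)²/(4 × 0.0220 × 1030) = 0.005027; exp(−0.005027) = 0.9950.
C = 0.1640 × 0.9950 = 0.163 kg/m³.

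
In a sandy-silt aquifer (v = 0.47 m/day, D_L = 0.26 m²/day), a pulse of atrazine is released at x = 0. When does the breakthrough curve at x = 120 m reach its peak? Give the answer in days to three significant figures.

254 days

For the 1D instantaneous-source solution, setting ∂C/∂t = 0 at fixed x gives v²t² + 2Dt − x² = 0, so t = (√(D² + v²x²) − D)/v².
√(D² + v²x²) = √(0.26² + 0.47² × 120²) = 56.40; v² = 0.2209.
t = (56.40 − 0.26)/0.2209 = 254 days (vs. the pure-advection estimate x/v = 255 d).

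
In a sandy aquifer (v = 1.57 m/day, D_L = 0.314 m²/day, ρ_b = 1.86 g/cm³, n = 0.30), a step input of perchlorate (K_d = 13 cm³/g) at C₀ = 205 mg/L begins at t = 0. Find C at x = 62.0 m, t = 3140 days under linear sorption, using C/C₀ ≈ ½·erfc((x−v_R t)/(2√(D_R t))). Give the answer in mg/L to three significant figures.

76.6 mg/L

Retardation factor R = 1 + ρ_b·K_d/n = 1 + 1.86 × 13/0.30 = 81.60.
Sorption retards both mechanisms: v_R = v/R = 0.01924 m/day, D_R = D/R = 0.003848 m²/day.
v_R·t = 0.01924 × 3140 = 60.4136 m; 2√(D_R t) = 6.952 m; argument = (62.0 − 60.4136)/6.952 = 0.2282.
C = C₀ × ½·erfc(0.2282) = 205 × 0.3735 = 76.6 mg/L.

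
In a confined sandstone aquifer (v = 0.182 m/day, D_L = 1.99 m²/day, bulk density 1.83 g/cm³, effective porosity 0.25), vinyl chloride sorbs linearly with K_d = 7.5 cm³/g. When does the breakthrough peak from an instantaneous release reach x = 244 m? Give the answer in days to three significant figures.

Retardation factor R = 1 + ρ_b·K_d/n = 1 + 1.83 × 7.5/0.25 = 55.90.
Sorption retards both mechanisms: v_R = v/R = 0.003256 m/day, D_R = D/R = 0.03560 m²/day.
Peak time from v_R²t² + 2D_R t − x² = 0: t = (√(D_R² + v_R²x²) − D_R)/v_R².
√(D_R² + v_R²x²) = √(0.03560² + 0.003256² × 244²) = 0.7953; v_R² = 1.060e-05.
t = (0.7953 − 0.03560)/1.060e-05 = 71700 days.

71700 days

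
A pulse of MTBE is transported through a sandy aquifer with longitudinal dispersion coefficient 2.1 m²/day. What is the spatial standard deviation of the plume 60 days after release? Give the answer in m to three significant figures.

15.9 m

Dispersive spreading gives a Gaussian with σ² = 2Dt; advection only shifts the center.
σ = √(2 × 2.1 × 60) = 15.9 m.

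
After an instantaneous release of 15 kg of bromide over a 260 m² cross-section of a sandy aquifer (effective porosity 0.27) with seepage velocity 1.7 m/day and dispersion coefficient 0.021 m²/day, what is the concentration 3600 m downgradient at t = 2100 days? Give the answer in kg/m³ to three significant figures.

5.52e-05 kg/m³

For an instantaneous plane source, C(x,t) = M/(n_e·A·√(4πDt)) · exp(−(x−vt)²/(4Dt)), with n_e·A the pore (flow) area.
Plume center vt = 1.7 × 2100 = 3570 m, so the well at 3600 m is 30 m downgradient of the peak.
√(4πDt) = 23.54 m, giving peak height M/(n_e·A·√(4πDt)) = 15/(0.27 × 260 × 23.54) = 0.009077 kg/m³.
(x−vt)²/(4Dt) = (30)²/(4 × 0.021 × 2100) = 5.102; exp(−5.102) = 0.006085.
C = 0.009077 × 0.006085 = 5.52e-05 kg/m³.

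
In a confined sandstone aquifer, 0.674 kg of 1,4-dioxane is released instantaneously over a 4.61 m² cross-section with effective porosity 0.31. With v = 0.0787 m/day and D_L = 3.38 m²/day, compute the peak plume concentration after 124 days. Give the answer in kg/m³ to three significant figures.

0.00650 kg/m³

The peak of an instantaneous 1D plume sits at x = vt; there the Gaussian factor is 1 and C_max = M/(n_e·A·√(4πDt)), where n_e·A is the pore area the mass is dissolved in.
√(4πDt) = √(4π × 3.38 × 124) = 72.57 m, so C_max = 0.674/(0.31 × 4.61 × 72.57) = 0.00650 kg/m³.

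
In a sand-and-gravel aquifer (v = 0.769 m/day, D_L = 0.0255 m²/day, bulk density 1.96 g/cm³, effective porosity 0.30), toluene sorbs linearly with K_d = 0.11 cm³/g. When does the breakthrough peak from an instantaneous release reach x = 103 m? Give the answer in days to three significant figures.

Retardation factor R = 1 + ρ_b·K_d/n = 1 + 1.96 × 0.11/0.30 = 1.719.
Sorption retards both mechanisms: v_R = v/R = 0.4474 m/day, D_R = D/R = 0.01483 m²/day.
Peak time from v_R²t² + 2D_R t − x² = 0: t = (√(D_R² + v_R²x²) − D_R)/v_R².
√(D_R² + v_R²x²) = √(0.01483² + 0.4474² × 103²) = 46.08; v_R² = 0.2002.
t = (46.08 − 0.01483)/0.2002 = 230 days.

230 days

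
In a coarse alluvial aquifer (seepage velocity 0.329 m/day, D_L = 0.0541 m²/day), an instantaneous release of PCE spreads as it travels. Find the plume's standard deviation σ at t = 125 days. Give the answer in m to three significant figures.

3.68 m

Dispersive spreading gives a Gaussian with σ² = 2Dt; advection only shifts the center.
σ = √(2 × 0.0541 × 125) = 3.68 m.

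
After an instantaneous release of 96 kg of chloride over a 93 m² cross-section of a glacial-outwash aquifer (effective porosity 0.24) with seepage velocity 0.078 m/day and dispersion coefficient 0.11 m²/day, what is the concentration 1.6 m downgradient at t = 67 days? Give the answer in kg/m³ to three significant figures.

For an instantaneous plane source, C(x,t) = M/(n_e·A·√(4πDt)) · exp(−(x−vt)²/(4Dt)), with n_e·A the pore (flow) area.
Plume center vt = 0.078 × 67 = 5.226 m, so the well at 1.6 m is 3.626 m upgradient of the peak.
√(4πDt) = 9.624 m, giving peak height M/(n_e·A·√(4πDt)) = 96/(0.24 × 93 × 9.624) = 0.4469 kg/m³.
(x−vt)²/(4Dt) = (-3.626)²/(4 × 0.11 × 67) = 0.4460; exp(−0.4460) = 0.6402.
C = 0.4469 × 0.6402 = 0.286 kg/m³.

0.286 kg/m³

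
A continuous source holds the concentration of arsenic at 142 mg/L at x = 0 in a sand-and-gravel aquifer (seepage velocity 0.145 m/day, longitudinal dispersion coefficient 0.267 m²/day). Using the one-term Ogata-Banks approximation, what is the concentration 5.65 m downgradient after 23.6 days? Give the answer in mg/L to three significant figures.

For a continuous step input, C/C₀ ≈ ½·erfc((x−vt)/(2√(Dt))).
vt = 0.145 × 23.6 = 3.422 m and 2√(Dt) = 2√(0.267 × 23.6) = 5.020 m.
Argument (x−vt)/(2√(Dt)) = (5.65 − 3.422)/5.020 = 0.4438; ½·erfc(0.4438) = 0.2651.
C = 142 × 0.2651 = 37.6 mg/L.

37.6 mg/L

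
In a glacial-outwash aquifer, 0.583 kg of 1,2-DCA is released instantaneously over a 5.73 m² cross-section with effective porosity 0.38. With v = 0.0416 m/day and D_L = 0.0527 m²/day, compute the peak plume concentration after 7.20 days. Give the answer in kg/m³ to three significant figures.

0.123 kg/m³

The peak of an instantaneous 1D plume sits at x = vt; there the Gaussian factor is 1 and C_max = M/(n_e·A·√(4πDt)), where n_e·A is the pore area the mass is dissolved in.
√(4πDt) = √(4π × 0.0527 × 7.20) = 2.184 m, so C_max = 0.583/(0.38 × 5.73 × 2.184) = 0.123 kg/m³.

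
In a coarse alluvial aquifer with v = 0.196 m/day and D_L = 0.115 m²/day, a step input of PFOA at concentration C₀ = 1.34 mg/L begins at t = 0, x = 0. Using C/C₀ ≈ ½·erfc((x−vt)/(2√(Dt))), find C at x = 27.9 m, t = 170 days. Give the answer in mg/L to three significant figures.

1.08 mg/L

For a continuous step input, C/C₀ ≈ ½·erfc((x−vt)/(2√(Dt))).
vt = 0.196 × 170 = 33.32 m and 2√(Dt) = 2√(0.115 × 170) = 8.843 m.
Argument (x−vt)/(2√(Dt)) = (27.9 − 33.32)/8.843 = -0.6129; ½·erfc(-0.6129) = 0.8070.
C = 1.34 × 0.8070 = 1.08 mg/L.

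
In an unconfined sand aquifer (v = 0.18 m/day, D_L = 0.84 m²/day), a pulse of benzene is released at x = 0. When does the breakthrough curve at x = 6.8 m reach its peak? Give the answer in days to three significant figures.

19.9 days

For the 1D instantaneous-source solution, setting ∂C/∂t = 0 at fixed x gives v²t² + 2Dt − x² = 0, so t = (√(D² + v²x²) − D)/v².
√(D² + v²x²) = √(0.84² + 0.18² × 6.8²) = 1.485; v² = 0.0324.
t = (1.485 − 0.84)/0.0324 = 19.9 days (vs. the pure-advection estimate x/v = 37.8 d).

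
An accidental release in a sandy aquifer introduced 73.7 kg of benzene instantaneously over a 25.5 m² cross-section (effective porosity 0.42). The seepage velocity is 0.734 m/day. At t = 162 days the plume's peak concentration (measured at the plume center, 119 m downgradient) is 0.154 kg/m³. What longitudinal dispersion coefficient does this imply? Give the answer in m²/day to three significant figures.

At the plume center C_max = M/(n_e·A·√(4πDt)), so D = M²/(4πt·(n_e·A·C_max)²).
n_e·A·C_max = 0.42 × 25.5 × 0.154 = 1.649 kg/m.
D = 73.7²/(4π × 162 × 1.649²) = 0.981 m²/day.

0.981 m²/day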